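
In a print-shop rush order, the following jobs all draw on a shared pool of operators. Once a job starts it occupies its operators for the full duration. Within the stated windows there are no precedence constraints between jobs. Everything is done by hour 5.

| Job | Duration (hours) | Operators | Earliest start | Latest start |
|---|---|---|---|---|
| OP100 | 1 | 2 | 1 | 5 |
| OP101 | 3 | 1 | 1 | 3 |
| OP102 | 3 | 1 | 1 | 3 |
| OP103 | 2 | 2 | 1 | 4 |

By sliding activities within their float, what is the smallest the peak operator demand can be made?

3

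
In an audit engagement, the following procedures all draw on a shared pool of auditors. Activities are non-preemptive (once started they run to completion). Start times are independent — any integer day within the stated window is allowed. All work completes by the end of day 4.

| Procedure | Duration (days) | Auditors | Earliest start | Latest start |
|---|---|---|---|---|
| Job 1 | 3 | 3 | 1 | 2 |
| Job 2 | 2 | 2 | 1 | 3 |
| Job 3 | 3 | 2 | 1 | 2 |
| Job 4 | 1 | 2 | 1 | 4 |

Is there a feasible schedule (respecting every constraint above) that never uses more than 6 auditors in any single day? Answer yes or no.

no

The minimum achievable peak is 7; 6 < 7, so no feasible schedule stays within the cap.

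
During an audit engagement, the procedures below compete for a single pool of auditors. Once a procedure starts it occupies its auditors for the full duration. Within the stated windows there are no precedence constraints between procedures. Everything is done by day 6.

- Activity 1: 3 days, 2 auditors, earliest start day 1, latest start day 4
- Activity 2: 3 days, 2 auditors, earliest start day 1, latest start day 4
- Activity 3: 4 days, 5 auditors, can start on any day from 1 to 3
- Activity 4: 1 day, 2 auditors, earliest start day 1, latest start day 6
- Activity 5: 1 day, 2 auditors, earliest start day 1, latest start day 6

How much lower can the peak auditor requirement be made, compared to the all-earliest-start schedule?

6

Early-start peak: d1:13  d2:9  d3:9  d4:5  d5:0  d6:0 ⇒ 13.
Leveled (Activity 1@1, Activity 2@4, Activity 3@1, Activity 4@5, Activity 5@5): d1:7  d2:7  d3:7  d4:7  d5:6  d6:2 ⇒ 7.
Reduction 13 − 7 = 6.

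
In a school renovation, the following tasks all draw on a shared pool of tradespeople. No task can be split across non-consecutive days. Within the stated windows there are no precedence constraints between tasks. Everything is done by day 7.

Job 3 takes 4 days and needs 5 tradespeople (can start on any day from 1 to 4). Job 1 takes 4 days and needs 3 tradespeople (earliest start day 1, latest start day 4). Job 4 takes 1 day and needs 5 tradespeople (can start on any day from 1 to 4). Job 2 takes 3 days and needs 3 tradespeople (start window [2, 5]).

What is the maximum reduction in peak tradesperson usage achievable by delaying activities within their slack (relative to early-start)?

5

Early-start peak: d1:13  d2:11  d3:11  d4:11  d5:0  d6:0  d7:0 ⇒ 13.
Leveled (Job 3@2, Job 1@1, Job 4@1, Job 2@5): d1:8  d2:8  d3:8  d4:8  d5:8  d6:3  d7:3 ⇒ 8.
Reduction 13 − 8 = 5.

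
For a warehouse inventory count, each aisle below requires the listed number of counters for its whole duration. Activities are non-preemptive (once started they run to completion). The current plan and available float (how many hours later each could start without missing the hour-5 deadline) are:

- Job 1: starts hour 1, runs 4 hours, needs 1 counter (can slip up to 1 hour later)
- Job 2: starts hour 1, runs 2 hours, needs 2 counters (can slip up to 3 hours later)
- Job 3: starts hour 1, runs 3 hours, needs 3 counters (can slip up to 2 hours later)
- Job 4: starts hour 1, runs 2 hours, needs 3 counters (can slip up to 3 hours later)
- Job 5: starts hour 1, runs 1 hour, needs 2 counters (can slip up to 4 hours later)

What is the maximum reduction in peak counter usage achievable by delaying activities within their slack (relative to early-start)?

5

Early-start peak: h1:11  h2:9  h3:4  h4:1  h5:0 ⇒ 11.
Leveled (Job 1@1, Job 2@1, Job 3@1, Job 4@4, Job 5@3): h1:6  h2:6  h3:6  h4:4  h5:3 ⇒ 6.
Reduction 11 − 6 = 5.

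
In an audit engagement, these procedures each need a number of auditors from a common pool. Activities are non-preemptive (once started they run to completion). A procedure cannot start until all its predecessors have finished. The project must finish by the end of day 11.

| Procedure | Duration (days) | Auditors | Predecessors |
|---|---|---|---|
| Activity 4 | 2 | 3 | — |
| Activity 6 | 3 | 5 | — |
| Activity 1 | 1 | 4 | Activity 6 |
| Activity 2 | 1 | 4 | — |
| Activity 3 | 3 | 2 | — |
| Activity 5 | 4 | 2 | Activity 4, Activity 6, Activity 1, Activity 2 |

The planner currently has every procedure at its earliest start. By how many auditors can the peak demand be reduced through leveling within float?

9

Early-start peak: d1:14  d2:10  d3:7  d4:4  d5:2  d6:2  d7:2  d8:2  d9:0  d10:0  d11:0 ⇒ 14.
Leveled (Activity 4@1, Activity 6@3, Activity 1@6, Activity 2@7, Activity 3@8, Activity 5@8): d1:3  d2:3  d3:5  d4:5  d5:5  d6:4  d7:4  d8:4  d9:4  d10:4  d11:2 ⇒ 5.
Reduction 14 − 5 = 9.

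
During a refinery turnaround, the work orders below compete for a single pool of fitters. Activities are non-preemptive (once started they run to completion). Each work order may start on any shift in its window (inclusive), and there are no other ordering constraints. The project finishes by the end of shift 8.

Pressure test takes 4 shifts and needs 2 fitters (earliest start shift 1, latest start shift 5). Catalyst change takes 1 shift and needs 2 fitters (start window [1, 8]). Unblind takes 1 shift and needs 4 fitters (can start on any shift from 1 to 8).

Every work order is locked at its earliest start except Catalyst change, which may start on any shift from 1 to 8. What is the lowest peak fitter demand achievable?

Catalyst change@1: s1:8  s2:2  s3:2  s4:2  s5:0  s6:0  s7:0  s8:0 → peak 8
Catalyst change@2: s1:6  s2:4  s3:2  s4:2  s5:0  s6:0  s7:0  s8:0 → peak 6
Catalyst change@3: s1:6  s2:2  s3:4  s4:2  s5:0  s6:0  s7:0  s8:0 → peak 6
Catalyst change@4: s1:6  s2:2  s3:2  s4:4  s5:0  s6:0  s7:0  s8:0 → peak 6
Catalyst change@5: s1:6  s2:2  s3:2  s4:2  s5:2  s6:0  s7:0  s8:0 → peak 6
Catalyst change@6: s1:6  s2:2  s3:2  s4:2  s5:0  s6:2  s7:0  s8:0 → peak 6
Catalyst change@7: s1:6  s2:2  s3:2  s4:2  s5:0  s6:0  s7:2  s8:0 → peak 6
Catalyst change@8: s1:6  s2:2  s3:2  s4:2  s5:0  s6:0  s7:0  s8:2 → peak 6
Best is Catalyst change@2, peak 6.

6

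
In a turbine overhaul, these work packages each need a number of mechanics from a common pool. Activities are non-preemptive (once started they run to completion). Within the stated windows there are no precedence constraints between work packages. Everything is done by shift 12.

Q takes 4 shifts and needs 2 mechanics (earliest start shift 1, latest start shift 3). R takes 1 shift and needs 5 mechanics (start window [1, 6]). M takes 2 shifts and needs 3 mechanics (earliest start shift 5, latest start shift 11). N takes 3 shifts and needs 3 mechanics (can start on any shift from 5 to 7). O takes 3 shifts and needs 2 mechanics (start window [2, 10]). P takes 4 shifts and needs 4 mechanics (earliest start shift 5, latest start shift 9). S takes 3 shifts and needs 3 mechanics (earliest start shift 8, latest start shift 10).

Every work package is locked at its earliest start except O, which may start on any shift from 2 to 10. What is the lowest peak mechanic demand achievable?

O@2: s1:7  s2:4  s3:4  s4:4  s5:10  s6:10  s7:7  s8:7  s9:3  s10:3  s11:0  s12:0 → peak 10
O@3: s1:7  s2:2  s3:4  s4:4  s5:12  s6:10  s7:7  s8:7  s9:3  s10:3  s11:0  s12:0 → peak 12
O@4: s1:7  s2:2  s3:2  s4:4  s5:12  s6:12  s7:7  s8:7  s9:3  s10:3  s11:0  s12:0 → peak 12
O@5: s1:7  s2:2  s3:2  s4:2  s5:12  s6:12  s7:9  s8:7  s9:3  s10:3  s11:0  s12:0 → peak 12
O@6: s1:7  s2:2  s3:2  s4:2  s5:10  s6:12  s7:9  s8:9  s9:3  s10:3  s11:0  s12:0 → peak 12
O@7: s1:7  s2:2  s3:2  s4:2  s5:10  s6:10  s7:9  s8:9  s9:5  s10:3  s11:0  s12:0 → peak 10
O@8: s1:7  s2:2  s3:2  s4:2  s5:10  s6:10  s7:7  s8:9  s9:5  s10:5  s11:0  s12:0 → peak 10
O@9: s1:7  s2:2  s3:2  s4:2  s5:10  s6:10  s7:7  s8:7  s9:5  s10:5  s11:2  s12:0 → peak 10
O@10: s1:7  s2:2  s3:2  s4:2  s5:10  s6:10  s7:7  s8:7  s9:3  s10:5  s11:2  s12:2 → peak 10
Best is O@2, peak 10.

10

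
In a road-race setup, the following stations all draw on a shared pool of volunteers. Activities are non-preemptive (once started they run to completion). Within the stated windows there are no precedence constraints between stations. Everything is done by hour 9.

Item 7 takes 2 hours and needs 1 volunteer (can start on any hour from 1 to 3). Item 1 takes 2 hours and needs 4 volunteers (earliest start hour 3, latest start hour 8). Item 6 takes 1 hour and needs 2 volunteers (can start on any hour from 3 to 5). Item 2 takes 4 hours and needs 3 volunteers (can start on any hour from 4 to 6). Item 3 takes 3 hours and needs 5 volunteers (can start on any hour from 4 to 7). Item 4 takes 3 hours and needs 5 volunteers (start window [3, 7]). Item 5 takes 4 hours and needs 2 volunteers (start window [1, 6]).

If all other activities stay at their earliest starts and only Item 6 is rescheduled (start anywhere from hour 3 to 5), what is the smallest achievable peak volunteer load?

Item 6@3: h1:3  h2:3  h3:13  h4:19  h5:13  h6:8  h7:3  h8:0  h9:0 → peak 19
Item 6@4: h1:3  h2:3  h3:11  h4:21  h5:13  h6:8  h7:3  h8:0  h9:0 → peak 21
Item 6@5: h1:3  h2:3  h3:11  h4:19  h5:15  h6:8  h7:3  h8:0  h9:0 → peak 19
Best is Item 6@3, peak 19.

19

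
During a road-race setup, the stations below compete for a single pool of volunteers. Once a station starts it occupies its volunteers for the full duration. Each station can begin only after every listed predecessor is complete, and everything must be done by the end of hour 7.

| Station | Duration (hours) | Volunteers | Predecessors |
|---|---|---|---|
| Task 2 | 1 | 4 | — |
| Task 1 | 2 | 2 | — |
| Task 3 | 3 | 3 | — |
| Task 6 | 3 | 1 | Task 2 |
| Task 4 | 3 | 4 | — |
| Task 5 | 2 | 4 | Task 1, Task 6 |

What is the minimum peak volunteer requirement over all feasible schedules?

7

Early-start (Task 2@1, Task 1@1, Task 3@1, Task 6@2, Task 4@1, Task 5@5) gives peak 13: h1:13  h2:10  h3:8  h4:1  h5:4  h6:4  h7:0.
Shift Task 3→5, Task 4→2.
Schedule Task 2@1, Task 1@1, Task 3@5, Task 6@2, Task 4@2, Task 5@5: h1:6  h2:7  h3:5  h4:5  h5:7  h6:7  h7:3 — peak 7.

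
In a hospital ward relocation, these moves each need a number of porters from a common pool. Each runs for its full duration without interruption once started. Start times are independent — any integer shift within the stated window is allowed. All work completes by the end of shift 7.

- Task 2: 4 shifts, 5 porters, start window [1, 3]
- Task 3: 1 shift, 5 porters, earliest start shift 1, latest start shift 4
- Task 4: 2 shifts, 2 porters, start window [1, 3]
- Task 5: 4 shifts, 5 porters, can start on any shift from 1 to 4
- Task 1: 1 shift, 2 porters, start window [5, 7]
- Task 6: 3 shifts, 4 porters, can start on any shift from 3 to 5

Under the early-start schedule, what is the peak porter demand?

17

Early-start schedule: Task 2@1, Task 3@1, Task 4@1, Task 5@1, Task 1@5, Task 6@3.
Load per shift: shift 1: 17, shift 2: 12, shift 3: 14, shift 4: 14, shift 5: 6, shift 6: 0, shift 7: 0.
Peak is 17.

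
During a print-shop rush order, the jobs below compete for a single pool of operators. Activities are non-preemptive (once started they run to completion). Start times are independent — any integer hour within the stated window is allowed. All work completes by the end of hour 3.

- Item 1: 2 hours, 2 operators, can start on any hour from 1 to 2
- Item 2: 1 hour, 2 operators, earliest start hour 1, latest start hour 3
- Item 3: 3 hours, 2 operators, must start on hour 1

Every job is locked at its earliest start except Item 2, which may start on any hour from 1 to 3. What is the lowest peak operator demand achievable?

4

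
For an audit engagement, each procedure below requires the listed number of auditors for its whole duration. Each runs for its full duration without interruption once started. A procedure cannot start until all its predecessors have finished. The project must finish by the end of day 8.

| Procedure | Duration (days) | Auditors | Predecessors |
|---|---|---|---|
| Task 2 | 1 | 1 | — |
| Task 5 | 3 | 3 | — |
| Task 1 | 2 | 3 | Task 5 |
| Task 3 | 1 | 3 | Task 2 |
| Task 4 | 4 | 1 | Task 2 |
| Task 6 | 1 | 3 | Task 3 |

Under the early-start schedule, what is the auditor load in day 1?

At early start, day 1 has: Task 2, Task 5.
Demand: 1 + 3 = 4.

4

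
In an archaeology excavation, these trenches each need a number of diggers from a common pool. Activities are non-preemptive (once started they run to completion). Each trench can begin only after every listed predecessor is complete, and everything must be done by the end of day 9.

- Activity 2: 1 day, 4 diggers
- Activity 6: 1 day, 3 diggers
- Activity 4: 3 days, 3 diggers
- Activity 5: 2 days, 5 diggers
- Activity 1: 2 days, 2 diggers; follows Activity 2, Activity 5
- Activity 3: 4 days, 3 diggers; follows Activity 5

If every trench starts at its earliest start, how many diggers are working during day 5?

3

At early start, day 5 has: Activity 3.
Demand: 3 = 3.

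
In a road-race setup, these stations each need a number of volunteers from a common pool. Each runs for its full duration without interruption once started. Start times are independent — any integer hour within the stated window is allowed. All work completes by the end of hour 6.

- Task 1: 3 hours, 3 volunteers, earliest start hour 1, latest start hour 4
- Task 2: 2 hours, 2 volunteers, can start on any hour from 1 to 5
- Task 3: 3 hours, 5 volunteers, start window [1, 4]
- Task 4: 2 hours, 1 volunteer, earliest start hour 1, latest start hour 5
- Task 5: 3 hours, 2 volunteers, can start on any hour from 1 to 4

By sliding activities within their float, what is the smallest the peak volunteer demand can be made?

7

Early-start (Task 1@1, Task 2@1, Task 3@1, Task 4@1, Task 5@1) gives peak 13: h1:13  h2:13  h3:10  h4:0  h5:0  h6:0.
Shift Task 3→4, Task 5→3.
Schedule Task 1@1, Task 2@1, Task 3@4, Task 4@1, Task 5@3: h1:6  h2:6  h3:5  h4:7  h5:7  h6:5 — peak 7.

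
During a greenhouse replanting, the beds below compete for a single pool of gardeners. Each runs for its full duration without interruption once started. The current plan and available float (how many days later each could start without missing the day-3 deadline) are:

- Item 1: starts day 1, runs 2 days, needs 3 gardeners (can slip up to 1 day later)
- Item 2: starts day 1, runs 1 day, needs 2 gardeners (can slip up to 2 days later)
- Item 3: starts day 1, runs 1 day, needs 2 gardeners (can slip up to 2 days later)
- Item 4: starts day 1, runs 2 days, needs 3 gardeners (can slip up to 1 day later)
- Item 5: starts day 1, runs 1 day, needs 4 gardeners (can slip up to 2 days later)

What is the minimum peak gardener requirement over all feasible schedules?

Early-start (Item 1@1, Item 2@1, Item 3@1, Item 4@1, Item 5@1) gives peak 14: d1:14  d2:6  d3:0.
Shift Item 4→2, Item 5→3.
Schedule Item 1@1, Item 2@1, Item 3@1, Item 4@2, Item 5@3: d1:7  d2:6  d3:7 — peak 7.
Total gardener-days = 20 over 3 days ⇒ peak ≥ ⌈20/3⌉ = 7, so 7 is optimal.

7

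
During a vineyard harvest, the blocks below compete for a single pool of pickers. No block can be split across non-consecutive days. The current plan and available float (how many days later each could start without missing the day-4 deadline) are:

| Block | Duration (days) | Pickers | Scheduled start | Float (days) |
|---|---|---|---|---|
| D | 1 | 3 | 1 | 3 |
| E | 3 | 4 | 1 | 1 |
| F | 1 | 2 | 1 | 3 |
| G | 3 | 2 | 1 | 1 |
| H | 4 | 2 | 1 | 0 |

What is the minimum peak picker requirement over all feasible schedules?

Early-start (D@1, E@1, F@1, G@1, H@1) gives peak 13: d1:13  d2:8  d3:8  d4:2.
Shift E→2, G→2.
Schedule D@1, E@2, F@1, G@2, H@1: d1:7  d2:8  d3:8  d4:8 — peak 8.
Total picker-days = 31 over 4 days ⇒ peak ≥ ⌈31/4⌉ = 8, so 8 is optimal.

8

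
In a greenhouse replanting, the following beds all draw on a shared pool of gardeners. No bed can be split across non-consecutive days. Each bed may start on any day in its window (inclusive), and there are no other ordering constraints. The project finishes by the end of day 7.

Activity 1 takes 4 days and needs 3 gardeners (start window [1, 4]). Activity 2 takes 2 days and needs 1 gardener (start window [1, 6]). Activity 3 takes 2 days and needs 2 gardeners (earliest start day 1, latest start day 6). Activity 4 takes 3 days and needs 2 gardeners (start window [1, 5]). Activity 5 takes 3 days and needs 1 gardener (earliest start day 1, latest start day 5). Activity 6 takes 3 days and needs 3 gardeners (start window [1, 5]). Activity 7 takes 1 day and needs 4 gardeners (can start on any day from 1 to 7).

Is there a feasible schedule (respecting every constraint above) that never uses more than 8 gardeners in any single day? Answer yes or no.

Schedule Activity 1@1, Activity 2@1, Activity 3@5, Activity 4@1, Activity 5@5, Activity 6@4, Activity 7@7: d1:6  d2:6  d3:5  d4:6  d5:6  d6:6  d7:5 — peak 6 ≤ 8.

yes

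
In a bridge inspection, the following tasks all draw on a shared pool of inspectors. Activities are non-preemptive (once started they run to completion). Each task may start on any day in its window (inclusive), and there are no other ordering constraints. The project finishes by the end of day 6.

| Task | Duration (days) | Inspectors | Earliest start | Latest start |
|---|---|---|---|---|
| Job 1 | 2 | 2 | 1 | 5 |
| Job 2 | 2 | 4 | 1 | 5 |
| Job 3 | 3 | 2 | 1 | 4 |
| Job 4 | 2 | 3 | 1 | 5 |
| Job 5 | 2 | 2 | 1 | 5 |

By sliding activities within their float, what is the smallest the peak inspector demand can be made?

6

Early-start (Job 1@1, Job 2@1, Job 3@1, Job 4@1, Job 5@1) gives peak 13: d1:13  d2:13  d3:2  d4:0  d5:0  d6:0.
Shift Job 3→3, Job 4→3, Job 5→5.
Schedule Job 1@1, Job 2@1, Job 3@3, Job 4@3, Job 5@5: d1:6  d2:6  d3:5  d4:5  d5:4  d6:2 — peak 6.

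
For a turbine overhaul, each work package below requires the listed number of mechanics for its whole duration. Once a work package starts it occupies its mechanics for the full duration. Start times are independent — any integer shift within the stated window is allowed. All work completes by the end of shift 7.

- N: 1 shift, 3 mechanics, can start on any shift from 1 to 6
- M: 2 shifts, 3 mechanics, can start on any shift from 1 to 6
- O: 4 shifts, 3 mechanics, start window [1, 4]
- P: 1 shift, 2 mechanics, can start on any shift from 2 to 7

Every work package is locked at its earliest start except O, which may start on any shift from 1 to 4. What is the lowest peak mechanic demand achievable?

O@1: s1:9  s2:8  s3:3  s4:3  s5:0  s6:0  s7:0 → peak 9
O@2: s1:6  s2:8  s3:3  s4:3  s5:3  s6:0  s7:0 → peak 8
O@3: s1:6  s2:5  s3:3  s4:3  s5:3  s6:3  s7:0 → peak 6
O@4: s1:6  s2:5  s3:0  s4:3  s5:3  s6:3  s7:3 → peak 6
Best is O@3, peak 6.

6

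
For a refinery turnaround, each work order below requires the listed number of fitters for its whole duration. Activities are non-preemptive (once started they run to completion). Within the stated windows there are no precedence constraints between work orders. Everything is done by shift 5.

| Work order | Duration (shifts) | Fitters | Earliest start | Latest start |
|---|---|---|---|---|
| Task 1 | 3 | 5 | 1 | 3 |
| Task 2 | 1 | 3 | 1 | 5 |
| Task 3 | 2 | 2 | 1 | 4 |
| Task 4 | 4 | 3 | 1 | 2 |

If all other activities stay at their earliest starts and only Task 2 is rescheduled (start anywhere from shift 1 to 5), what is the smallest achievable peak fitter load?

10

Task 2@1: s1:13  s2:10  s3:8  s4:3  s5:0 → peak 13
Task 2@2: s1:10  s2:13  s3:8  s4:3  s5:0 → peak 13
Task 2@3: s1:10  s2:10  s3:11  s4:3  s5:0 → peak 11
Task 2@4: s1:10  s2:10  s3:8  s4:6  s5:0 → peak 10
Task 2@5: s1:10  s2:10  s3:8  s4:3  s5:3 → peak 10
Best is Task 2@4, peak 10.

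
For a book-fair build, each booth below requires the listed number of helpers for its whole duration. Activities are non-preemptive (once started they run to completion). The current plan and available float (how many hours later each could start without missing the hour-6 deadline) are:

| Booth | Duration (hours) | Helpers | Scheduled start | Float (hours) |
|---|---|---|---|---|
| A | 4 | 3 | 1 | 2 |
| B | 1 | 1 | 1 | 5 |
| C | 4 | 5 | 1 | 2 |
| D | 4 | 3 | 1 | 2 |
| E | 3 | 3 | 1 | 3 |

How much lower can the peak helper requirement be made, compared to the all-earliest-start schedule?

Early-start peak: h1:15  h2:14  h3:14  h4:11  h5:0  h6:0 ⇒ 15.
Leveled (A@1, B@1, C@1, D@1, E@2): h1:12  h2:14  h3:14  h4:14  h5:0  h6:0 ⇒ 14.
Reduction 15 − 14 = 1.

1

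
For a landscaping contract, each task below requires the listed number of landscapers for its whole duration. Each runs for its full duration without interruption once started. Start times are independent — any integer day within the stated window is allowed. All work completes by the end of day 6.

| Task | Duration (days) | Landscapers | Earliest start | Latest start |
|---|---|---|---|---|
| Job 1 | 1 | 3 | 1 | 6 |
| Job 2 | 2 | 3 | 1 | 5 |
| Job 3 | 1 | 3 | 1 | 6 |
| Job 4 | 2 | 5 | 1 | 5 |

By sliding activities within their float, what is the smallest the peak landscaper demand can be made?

Early-start (Job 1@1, Job 2@1, Job 3@1, Job 4@1) gives peak 14: d1:14  d2:8  d3:0  d4:0  d5:0  d6:0.
Shift Job 2→2, Job 3→4, Job 4→5.
Schedule Job 1@1, Job 2@2, Job 3@4, Job 4@5: d1:3  d2:3  d3:3  d4:3  d5:5  d6:5 — peak 5.

5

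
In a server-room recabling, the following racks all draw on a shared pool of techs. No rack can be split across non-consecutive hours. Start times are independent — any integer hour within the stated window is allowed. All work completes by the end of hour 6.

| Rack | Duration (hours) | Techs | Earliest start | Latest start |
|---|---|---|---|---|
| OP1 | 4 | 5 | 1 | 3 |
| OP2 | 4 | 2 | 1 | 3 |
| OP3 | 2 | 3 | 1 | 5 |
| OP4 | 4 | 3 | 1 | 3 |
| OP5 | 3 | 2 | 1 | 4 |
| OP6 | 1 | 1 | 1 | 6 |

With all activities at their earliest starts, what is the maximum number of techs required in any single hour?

Early-start schedule: OP1@1, OP2@1, OP3@1, OP4@1, OP5@1, OP6@1.
Load per hour: hour 1: 16, hour 2: 15, hour 3: 12, hour 4: 10, hour 5: 0, hour 6: 0.
Peak is 16.

16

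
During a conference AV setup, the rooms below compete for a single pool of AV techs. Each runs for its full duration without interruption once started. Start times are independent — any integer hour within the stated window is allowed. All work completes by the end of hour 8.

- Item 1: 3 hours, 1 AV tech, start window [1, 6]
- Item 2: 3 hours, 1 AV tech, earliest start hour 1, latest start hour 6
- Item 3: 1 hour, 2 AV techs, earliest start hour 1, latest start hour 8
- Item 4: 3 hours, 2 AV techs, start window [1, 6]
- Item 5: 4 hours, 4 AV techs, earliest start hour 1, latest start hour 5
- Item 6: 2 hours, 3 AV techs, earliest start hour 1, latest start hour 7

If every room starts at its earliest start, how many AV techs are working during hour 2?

At early start, hour 2 has: Item 1, Item 2, Item 4, Item 5, Item 6.
Demand: 1 + 1 + 2 + 4 + 3 = 11.

11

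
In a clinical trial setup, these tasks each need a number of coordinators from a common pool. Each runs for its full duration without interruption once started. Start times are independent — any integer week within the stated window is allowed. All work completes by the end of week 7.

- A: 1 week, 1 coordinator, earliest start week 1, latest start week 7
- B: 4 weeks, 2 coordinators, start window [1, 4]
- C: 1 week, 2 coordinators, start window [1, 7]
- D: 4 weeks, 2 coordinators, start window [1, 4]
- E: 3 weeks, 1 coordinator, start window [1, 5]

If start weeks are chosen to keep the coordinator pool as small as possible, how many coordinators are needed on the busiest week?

Early-start (A@1, B@1, C@1, D@1, E@1) gives peak 8: w1:8  w2:5  w3:5  w4:4  w5:0  w6:0  w7:0.
Shift C→2, D→3, E→5.
Schedule A@1, B@1, C@2, D@3, E@5: w1:3  w2:4  w3:4  w4:4  w5:3  w6:3  w7:1 — peak 4.
Total coordinator-weeks = 22 over 7 weeks ⇒ peak ≥ ⌈22/7⌉ = 4, so 4 is optimal.

4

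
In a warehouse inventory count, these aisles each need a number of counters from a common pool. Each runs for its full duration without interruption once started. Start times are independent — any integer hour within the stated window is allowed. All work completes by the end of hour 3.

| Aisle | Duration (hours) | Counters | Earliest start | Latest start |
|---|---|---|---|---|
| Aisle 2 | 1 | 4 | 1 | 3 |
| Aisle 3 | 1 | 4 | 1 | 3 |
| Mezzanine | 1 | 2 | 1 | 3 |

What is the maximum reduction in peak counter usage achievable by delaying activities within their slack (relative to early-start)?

Early-start peak: h1:10  h2:0  h3:0 ⇒ 10.
Leveled (Aisle 2@1, Aisle 3@2, Mezzanine@3): h1:4  h2:4  h3:2 ⇒ 4.
Reduction 10 − 4 = 6.

6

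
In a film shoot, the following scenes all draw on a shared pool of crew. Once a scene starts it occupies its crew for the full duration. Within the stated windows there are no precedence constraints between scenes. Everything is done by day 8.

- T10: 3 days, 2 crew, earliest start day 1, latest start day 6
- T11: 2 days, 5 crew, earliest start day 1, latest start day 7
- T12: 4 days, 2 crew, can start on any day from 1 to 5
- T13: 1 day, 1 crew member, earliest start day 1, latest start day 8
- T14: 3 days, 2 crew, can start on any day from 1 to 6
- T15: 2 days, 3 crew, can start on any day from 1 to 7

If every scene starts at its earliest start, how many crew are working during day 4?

At early start, day 4 has: T12.
Demand: 2 = 2.

2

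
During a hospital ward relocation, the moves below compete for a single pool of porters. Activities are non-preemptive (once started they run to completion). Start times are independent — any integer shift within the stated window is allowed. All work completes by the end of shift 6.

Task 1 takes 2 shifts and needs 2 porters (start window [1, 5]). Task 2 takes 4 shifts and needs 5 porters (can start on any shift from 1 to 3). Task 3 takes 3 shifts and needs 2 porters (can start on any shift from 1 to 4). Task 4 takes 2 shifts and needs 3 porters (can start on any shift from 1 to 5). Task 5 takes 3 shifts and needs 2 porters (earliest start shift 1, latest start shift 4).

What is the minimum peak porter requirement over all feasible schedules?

Early-start (Task 1@1, Task 2@1, Task 3@1, Task 4@1, Task 5@1) gives peak 14: s1:14  s2:14  s3:9  s4:5  s5:0  s6:0.
Shift Task 2→3, Task 5→4.
Schedule Task 1@1, Task 2@3, Task 3@1, Task 4@1, Task 5@4: s1:7  s2:7  s3:7  s4:7  s5:7  s6:7 — peak 7.
Total porter-shifts = 42 over 6 shifts ⇒ peak ≥ ⌈42/6⌉ = 7, so 7 is optimal.

7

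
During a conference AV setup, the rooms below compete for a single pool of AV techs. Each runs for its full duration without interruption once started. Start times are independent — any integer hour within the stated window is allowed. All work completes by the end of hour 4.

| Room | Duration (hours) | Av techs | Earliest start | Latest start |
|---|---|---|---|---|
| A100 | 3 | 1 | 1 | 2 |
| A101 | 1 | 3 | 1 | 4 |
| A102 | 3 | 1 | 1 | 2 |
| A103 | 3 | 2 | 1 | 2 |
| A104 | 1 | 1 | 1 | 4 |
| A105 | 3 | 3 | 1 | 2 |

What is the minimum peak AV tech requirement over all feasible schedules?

7

Early-start (A100@1, A101@1, A102@1, A103@1, A104@1, A105@1) gives peak 11: h1:11  h2:7  h3:7  h4:0.
Shift A104→4, A105→2.
Schedule A100@1, A101@1, A102@1, A103@1, A104@4, A105@2: h1:7  h2:7  h3:7  h4:4 — peak 7.
Total AV tech-hours = 25 over 4 hours ⇒ peak ≥ ⌈25/4⌉ = 7, so 7 is optimal.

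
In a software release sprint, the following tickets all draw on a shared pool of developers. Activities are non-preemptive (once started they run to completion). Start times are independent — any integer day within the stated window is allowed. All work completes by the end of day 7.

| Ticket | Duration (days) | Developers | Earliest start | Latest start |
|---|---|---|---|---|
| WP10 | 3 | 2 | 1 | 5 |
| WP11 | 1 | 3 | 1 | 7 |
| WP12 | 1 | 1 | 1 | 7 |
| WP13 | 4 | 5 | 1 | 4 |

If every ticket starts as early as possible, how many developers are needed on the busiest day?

11

Early-start schedule: WP10@1, WP11@1, WP12@1, WP13@1.
Load per day: day 1: 11, day 2: 7, day 3: 7, day 4: 5, day 5: 0, day 6: 0, day 7: 0.
Peak is 11.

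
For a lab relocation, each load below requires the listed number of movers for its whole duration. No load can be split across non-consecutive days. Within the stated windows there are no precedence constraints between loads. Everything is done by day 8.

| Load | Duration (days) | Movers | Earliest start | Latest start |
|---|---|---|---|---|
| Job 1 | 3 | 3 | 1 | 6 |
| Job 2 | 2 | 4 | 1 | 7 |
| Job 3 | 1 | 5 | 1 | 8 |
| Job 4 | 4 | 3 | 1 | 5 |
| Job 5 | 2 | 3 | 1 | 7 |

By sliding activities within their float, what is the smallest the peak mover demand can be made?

6

Early-start (Job 1@1, Job 2@1, Job 3@1, Job 4@1, Job 5@1) gives peak 18: d1:18  d2:13  d3:6  d4:3  d5:0  d6:0  d7:0  d8:0.
Shift Job 2→6, Job 3→8, Job 5→4.
Schedule Job 1@1, Job 2@6, Job 3@8, Job 4@1, Job 5@4: d1:6  d2:6  d3:6  d4:6  d5:3  d6:4  d7:4  d8:5 — peak 6.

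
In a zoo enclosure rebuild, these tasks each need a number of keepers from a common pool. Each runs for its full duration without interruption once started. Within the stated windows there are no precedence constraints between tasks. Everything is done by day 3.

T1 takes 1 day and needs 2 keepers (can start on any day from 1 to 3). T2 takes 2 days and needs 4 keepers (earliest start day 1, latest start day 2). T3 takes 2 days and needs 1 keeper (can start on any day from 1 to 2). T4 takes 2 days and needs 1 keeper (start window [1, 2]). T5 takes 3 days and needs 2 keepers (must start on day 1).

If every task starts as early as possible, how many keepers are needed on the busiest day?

10

Early-start schedule: T1@1, T2@1, T3@1, T4@1, T5@1.
Load per day: day 1: 10, day 2: 8, day 3: 2.
Peak is 10.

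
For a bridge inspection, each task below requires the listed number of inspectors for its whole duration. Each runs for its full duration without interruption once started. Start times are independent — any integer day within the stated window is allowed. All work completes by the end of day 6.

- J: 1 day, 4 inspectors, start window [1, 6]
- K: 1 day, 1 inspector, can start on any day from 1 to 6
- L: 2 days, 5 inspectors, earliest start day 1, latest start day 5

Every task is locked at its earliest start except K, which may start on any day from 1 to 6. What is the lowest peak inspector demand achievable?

K@1: d1:10  d2:5  d3:0  d4:0  d5:0  d6:0 → peak 10
K@2: d1:9  d2:6  d3:0  d4:0  d5:0  d6:0 → peak 9
K@3: d1:9  d2:5  d3:1  d4:0  d5:0  d6:0 → peak 9
K@4: d1:9  d2:5  d3:0  d4:1  d5:0  d6:0 → peak 9
K@5: d1:9  d2:5  d3:0  d4:0  d5:1  d6:0 → peak 9
K@6: d1:9  d2:5  d3:0  d4:0  d5:0  d6:1 → peak 9
Best is K@2, peak 9.

9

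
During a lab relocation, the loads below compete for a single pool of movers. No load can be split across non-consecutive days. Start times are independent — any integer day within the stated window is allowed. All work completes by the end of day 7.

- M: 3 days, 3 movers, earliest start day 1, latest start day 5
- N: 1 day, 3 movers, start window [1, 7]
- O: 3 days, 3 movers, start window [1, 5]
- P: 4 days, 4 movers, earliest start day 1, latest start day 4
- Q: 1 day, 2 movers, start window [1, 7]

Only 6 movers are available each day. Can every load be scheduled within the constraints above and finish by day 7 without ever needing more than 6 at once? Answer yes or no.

The minimum achievable peak is 7; 6 < 7, so no feasible schedule stays within the cap.

no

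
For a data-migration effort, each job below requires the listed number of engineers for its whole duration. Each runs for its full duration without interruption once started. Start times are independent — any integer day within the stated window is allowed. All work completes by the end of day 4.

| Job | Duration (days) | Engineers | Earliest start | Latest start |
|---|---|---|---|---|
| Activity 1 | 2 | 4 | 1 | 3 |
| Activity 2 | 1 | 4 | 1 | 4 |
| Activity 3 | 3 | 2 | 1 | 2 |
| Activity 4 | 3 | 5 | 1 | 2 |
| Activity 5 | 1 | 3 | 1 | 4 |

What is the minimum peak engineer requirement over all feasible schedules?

Early-start (Activity 1@1, Activity 2@1, Activity 3@1, Activity 4@1, Activity 5@1) gives peak 18: d1:18  d2:11  d3:7  d4:0.
Shift Activity 4→2, Activity 5→3.
Schedule Activity 1@1, Activity 2@1, Activity 3@1, Activity 4@2, Activity 5@3: d1:10  d2:11  d3:10  d4:5 — peak 11.

11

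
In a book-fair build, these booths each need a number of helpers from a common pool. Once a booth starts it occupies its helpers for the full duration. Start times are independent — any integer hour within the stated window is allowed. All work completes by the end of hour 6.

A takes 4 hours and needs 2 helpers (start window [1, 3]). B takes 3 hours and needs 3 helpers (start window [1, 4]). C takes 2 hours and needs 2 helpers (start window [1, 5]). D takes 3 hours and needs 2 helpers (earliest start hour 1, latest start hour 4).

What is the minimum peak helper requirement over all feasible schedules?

Early-start (A@1, B@1, C@1, D@1) gives peak 9: h1:9  h2:9  h3:7  h4:2  h5:0  h6:0.
Shift C→5, D→4.
Schedule A@1, B@1, C@5, D@4: h1:5  h2:5  h3:5  h4:4  h5:4  h6:4 — peak 5.
Total helper-hours = 27 over 6 hours ⇒ peak ≥ ⌈27/6⌉ = 5, so 5 is optimal.

5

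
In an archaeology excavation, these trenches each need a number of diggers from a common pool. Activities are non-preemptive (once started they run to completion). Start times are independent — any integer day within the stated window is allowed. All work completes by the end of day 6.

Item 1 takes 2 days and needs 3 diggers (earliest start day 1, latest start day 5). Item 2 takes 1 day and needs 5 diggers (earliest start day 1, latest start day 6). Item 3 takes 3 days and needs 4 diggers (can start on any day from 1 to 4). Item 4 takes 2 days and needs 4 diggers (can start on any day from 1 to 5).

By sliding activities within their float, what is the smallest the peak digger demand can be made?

Early-start (Item 1@1, Item 2@1, Item 3@1, Item 4@1) gives peak 16: d1:16  d2:11  d3:4  d4:0  d5:0  d6:0.
Shift Item 2→3, Item 3→4.
Schedule Item 1@1, Item 2@3, Item 3@4, Item 4@1: d1:7  d2:7  d3:5  d4:4  d5:4  d6:4 — peak 7.

7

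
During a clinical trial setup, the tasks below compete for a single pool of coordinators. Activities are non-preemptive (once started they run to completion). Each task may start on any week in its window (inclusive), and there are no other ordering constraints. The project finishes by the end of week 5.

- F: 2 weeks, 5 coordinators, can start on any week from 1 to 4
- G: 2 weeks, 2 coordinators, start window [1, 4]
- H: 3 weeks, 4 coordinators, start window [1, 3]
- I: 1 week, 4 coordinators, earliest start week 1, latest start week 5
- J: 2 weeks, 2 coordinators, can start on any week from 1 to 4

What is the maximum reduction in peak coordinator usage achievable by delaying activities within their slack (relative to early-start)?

9

Early-start peak: w1:17  w2:13  w3:4  w4:0  w5:0 ⇒ 17.
Leveled (F@1, G@1, H@3, I@3, J@4): w1:7  w2:7  w3:8  w4:6  w5:6 ⇒ 8.
Reduction 17 − 8 = 9.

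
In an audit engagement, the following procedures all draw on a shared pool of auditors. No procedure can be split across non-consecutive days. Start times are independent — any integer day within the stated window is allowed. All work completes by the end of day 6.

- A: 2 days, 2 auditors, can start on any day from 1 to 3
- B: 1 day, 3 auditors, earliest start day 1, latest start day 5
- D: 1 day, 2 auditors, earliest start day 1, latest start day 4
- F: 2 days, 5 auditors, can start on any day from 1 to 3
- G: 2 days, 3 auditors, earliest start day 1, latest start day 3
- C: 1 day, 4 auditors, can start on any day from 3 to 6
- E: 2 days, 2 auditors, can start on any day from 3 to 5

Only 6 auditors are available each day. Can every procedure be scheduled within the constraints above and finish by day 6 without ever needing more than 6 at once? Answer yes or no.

no

The minimum achievable peak is 7; 6 < 7, so no feasible schedule stays within the cap.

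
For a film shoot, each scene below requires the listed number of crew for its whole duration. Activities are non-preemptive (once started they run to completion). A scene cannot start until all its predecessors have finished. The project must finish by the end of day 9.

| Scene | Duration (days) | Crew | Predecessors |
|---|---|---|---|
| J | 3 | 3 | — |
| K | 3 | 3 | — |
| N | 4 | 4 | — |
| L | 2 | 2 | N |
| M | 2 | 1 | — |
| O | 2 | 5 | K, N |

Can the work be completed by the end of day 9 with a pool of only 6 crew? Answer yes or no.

The minimum achievable peak is 7; 6 < 7, so no feasible schedule stays within the cap.

no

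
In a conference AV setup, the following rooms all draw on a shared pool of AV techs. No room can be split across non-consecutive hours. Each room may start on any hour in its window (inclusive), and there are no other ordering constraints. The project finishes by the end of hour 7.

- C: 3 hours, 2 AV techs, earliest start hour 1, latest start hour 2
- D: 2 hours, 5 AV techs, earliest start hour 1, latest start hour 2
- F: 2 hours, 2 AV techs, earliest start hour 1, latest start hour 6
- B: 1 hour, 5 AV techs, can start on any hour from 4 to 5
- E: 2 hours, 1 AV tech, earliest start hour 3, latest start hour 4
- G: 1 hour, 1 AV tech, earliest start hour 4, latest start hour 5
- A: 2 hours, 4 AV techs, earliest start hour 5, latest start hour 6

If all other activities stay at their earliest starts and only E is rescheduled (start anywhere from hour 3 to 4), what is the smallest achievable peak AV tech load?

9

E@3: h1:9  h2:9  h3:3  h4:7  h5:4  h6:4  h7:0 → peak 9
E@4: h1:9  h2:9  h3:2  h4:7  h5:5  h6:4  h7:0 → peak 9
Best is E@3, peak 9.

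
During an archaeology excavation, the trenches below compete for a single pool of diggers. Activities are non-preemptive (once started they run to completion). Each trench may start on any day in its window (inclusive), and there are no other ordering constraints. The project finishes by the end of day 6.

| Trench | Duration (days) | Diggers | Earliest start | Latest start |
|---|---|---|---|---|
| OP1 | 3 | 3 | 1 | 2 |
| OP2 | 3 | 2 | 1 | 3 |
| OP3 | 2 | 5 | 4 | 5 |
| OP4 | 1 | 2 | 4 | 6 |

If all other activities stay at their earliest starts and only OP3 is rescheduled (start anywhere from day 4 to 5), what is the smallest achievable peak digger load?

5

OP3@4: d1:5  d2:5  d3:5  d4:7  d5:5  d6:0 → peak 7
OP3@5: d1:5  d2:5  d3:5  d4:2  d5:5  d6:5 → peak 5
Best is OP3@5, peak 5.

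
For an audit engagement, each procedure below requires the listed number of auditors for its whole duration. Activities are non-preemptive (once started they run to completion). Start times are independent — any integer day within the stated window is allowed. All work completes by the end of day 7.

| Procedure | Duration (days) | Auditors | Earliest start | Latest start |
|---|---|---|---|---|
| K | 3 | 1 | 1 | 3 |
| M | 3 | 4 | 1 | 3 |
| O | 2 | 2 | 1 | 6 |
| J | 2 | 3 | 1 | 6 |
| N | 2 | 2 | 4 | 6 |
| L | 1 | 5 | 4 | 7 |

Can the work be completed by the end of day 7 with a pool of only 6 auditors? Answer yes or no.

Schedule K@1, M@3, O@1, J@1, N@4, L@6: d1:6  d2:6  d3:5  d4:6  d5:6  d6:5  d7:0 — peak 6 ≤ 6.

yes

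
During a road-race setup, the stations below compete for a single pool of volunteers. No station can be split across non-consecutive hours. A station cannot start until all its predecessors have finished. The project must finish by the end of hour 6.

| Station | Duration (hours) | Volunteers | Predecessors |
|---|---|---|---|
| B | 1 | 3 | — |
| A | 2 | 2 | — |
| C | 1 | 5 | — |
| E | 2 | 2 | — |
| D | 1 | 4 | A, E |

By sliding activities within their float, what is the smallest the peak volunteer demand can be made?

5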